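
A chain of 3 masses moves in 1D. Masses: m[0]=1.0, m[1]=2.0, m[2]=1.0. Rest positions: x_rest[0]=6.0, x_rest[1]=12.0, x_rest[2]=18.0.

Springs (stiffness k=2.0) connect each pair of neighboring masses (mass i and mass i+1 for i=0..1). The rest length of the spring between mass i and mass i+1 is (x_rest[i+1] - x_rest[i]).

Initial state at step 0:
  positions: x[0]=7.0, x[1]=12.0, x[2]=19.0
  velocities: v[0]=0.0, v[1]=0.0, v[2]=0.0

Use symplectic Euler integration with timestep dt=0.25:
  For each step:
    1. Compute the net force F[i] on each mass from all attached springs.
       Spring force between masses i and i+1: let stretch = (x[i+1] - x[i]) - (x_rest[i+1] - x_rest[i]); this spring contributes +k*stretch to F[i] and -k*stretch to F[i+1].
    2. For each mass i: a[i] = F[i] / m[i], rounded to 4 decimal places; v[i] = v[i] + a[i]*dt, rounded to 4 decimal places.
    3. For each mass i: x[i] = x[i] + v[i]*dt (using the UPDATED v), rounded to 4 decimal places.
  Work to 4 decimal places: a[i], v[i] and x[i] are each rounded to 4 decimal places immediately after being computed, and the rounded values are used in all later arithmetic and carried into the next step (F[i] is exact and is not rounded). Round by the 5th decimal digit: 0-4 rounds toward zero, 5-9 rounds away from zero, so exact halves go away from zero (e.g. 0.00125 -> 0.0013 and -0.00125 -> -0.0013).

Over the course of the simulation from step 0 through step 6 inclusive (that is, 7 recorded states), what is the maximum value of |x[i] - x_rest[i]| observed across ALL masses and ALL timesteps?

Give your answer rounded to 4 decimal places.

Step 0: x=[7.0000 12.0000 19.0000] v=[0.0000 0.0000 0.0000]
Step 1: x=[6.8750 12.1250 18.8750] v=[-0.5000 0.5000 -0.5000]
Step 2: x=[6.6563 12.3438 18.6563] v=[-0.8750 0.8750 -0.8750]
Step 3: x=[6.3985 12.6016 18.3985] v=[-1.0313 1.0313 -1.0313]
Step 4: x=[6.1661 12.8341 18.1661] v=[-0.9298 0.9298 -0.9298]
Step 5: x=[6.0172 12.9831 18.0172] v=[-0.5958 0.5958 -0.5958]
Step 6: x=[5.9890 13.0113 17.9890] v=[-0.1129 0.1129 -0.1129]
Max displacement = 1.0113

Answer: 1.0113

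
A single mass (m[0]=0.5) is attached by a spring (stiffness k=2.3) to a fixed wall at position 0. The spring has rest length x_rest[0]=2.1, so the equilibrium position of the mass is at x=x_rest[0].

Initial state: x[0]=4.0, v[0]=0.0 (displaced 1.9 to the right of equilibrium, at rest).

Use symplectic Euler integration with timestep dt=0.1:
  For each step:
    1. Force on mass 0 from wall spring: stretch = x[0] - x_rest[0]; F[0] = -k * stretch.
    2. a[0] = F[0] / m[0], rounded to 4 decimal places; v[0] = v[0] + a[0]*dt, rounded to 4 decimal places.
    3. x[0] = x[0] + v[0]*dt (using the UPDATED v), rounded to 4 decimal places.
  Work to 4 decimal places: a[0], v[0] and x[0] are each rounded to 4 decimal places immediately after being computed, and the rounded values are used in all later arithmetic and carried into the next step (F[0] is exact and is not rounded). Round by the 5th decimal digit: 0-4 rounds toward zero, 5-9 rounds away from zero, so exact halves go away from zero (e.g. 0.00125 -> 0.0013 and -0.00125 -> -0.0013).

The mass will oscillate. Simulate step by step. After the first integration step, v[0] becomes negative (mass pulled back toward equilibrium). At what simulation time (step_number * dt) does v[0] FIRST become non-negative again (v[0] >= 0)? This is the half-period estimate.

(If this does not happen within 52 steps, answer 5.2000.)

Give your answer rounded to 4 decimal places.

Answer: 1.5000

Derivation:
Step 0: x=[4.0000] v=[0.0000]
Step 1: x=[3.9126] v=[-0.8740]
Step 2: x=[3.7418] v=[-1.7078]
Step 3: x=[3.4955] v=[-2.4630]
Step 4: x=[3.1850] v=[-3.1049]
Step 5: x=[2.8246] v=[-3.6040]
Step 6: x=[2.4309] v=[-3.9373]
Step 7: x=[2.0220] v=[-4.0895]
Step 8: x=[1.6166] v=[-4.0536]
Step 9: x=[1.2335] v=[-3.8312]
Step 10: x=[0.8902] v=[-3.4326]
Step 11: x=[0.6026] v=[-2.8761]
Step 12: x=[0.3839] v=[-2.1873]
Step 13: x=[0.2441] v=[-1.3979]
Step 14: x=[0.1897] v=[-0.5442]
Step 15: x=[0.2232] v=[0.3345]
First v>=0 after going negative at step 15, time=1.5000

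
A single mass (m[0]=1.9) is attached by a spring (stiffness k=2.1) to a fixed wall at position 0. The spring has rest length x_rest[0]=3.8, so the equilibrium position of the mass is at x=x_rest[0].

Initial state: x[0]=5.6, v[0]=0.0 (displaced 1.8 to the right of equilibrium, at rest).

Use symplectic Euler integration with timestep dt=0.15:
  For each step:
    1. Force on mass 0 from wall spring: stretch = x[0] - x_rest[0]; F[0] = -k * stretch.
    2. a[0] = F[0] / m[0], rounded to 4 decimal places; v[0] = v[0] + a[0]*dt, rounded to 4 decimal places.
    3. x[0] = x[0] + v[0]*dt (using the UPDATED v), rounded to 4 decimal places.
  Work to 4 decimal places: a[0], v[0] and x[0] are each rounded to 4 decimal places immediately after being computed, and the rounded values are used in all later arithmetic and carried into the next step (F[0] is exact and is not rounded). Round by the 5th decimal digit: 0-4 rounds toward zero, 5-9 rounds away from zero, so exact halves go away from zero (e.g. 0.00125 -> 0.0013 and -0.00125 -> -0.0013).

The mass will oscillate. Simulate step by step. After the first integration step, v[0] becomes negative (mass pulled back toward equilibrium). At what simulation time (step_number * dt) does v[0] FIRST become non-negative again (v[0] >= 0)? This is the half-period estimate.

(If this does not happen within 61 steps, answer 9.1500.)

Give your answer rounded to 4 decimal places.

Step 0: x=[5.6000] v=[0.0000]
Step 1: x=[5.5552] v=[-0.2984]
Step 2: x=[5.4668] v=[-0.5894]
Step 3: x=[5.3369] v=[-0.8657]
Step 4: x=[5.1688] v=[-1.1205]
Step 5: x=[4.9667] v=[-1.3474]
Step 6: x=[4.7356] v=[-1.5408]
Step 7: x=[4.4812] v=[-1.6959]
Step 8: x=[4.2099] v=[-1.8088]
Step 9: x=[3.9284] v=[-1.8768]
Step 10: x=[3.6437] v=[-1.8981]
Step 11: x=[3.3629] v=[-1.8722]
Step 12: x=[3.0929] v=[-1.7997]
Step 13: x=[2.8405] v=[-1.6825]
Step 14: x=[2.6120] v=[-1.5234]
Step 15: x=[2.4130] v=[-1.3264]
Step 16: x=[2.2485] v=[-1.0965]
Step 17: x=[2.1226] v=[-0.8393]
Step 18: x=[2.0384] v=[-0.5612]
Step 19: x=[1.9980] v=[-0.2692]
Step 20: x=[2.0024] v=[0.0296]
First v>=0 after going negative at step 20, time=3.0000

Answer: 3.0000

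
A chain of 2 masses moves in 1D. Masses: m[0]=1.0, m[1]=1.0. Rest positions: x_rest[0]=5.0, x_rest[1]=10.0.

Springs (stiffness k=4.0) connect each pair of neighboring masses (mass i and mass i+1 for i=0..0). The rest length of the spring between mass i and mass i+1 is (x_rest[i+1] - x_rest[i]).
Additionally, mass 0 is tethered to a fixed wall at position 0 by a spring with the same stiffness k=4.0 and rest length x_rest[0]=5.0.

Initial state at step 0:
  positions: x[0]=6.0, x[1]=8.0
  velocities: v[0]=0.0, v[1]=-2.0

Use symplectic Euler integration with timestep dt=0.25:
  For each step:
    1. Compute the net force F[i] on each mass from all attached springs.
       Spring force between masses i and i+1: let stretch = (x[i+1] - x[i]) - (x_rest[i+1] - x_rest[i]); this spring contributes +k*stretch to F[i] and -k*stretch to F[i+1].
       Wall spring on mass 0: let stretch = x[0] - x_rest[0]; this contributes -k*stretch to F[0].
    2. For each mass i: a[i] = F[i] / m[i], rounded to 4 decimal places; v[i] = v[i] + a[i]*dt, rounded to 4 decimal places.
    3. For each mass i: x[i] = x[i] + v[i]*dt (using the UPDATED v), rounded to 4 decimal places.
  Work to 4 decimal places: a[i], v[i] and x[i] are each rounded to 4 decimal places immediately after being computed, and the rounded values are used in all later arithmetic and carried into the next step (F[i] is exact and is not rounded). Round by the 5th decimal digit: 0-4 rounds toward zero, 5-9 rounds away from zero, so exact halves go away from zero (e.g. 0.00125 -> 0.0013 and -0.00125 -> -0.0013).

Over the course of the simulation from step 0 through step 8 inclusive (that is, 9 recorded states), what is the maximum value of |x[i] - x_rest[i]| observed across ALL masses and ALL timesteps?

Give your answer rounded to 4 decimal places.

Answer: 2.4219

Derivation:
Step 0: x=[6.0000 8.0000] v=[0.0000 -2.0000]
Step 1: x=[5.0000 8.2500] v=[-4.0000 1.0000]
Step 2: x=[3.5625 8.9375] v=[-5.7500 2.7500]
Step 3: x=[2.5781 9.5313] v=[-3.9375 2.3750]
Step 4: x=[2.6875 9.6368] v=[0.4376 0.4218]
Step 5: x=[3.8624 9.2549] v=[4.6994 -1.5275]
Step 6: x=[5.4198 8.7749] v=[6.2295 -1.9200]
Step 7: x=[6.4610 8.7061] v=[4.1648 -0.2751]
Step 8: x=[6.4482 9.3261] v=[-0.0511 2.4798]
Max displacement = 2.4219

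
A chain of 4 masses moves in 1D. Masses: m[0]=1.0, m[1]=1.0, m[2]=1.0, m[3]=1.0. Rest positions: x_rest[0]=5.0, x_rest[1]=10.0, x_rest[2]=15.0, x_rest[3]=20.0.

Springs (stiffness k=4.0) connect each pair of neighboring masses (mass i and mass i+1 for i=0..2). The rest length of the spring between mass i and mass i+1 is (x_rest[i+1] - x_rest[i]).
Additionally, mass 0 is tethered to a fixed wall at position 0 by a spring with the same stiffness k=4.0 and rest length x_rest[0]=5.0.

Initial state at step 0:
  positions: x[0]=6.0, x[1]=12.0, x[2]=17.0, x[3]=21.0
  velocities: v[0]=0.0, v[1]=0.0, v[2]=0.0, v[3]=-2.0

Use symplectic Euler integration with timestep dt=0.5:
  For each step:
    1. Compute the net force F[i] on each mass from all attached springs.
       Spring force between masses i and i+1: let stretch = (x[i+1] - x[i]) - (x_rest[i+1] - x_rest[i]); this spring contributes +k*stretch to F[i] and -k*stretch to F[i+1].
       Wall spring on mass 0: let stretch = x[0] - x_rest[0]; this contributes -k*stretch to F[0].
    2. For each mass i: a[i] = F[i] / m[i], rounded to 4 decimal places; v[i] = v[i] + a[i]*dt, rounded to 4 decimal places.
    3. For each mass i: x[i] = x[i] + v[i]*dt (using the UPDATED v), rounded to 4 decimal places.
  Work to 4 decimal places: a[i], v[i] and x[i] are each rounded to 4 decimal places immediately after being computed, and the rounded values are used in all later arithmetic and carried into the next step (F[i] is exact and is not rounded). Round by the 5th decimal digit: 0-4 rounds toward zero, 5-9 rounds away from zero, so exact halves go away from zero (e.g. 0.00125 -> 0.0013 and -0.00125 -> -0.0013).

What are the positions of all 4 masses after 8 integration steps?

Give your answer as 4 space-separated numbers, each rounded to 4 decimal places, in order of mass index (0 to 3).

Step 0: x=[6.0000 12.0000 17.0000 21.0000] v=[0.0000 0.0000 0.0000 -2.0000]
Step 1: x=[6.0000 11.0000 16.0000 21.0000] v=[0.0000 -2.0000 -2.0000 0.0000]
Step 2: x=[5.0000 10.0000 15.0000 21.0000] v=[-2.0000 -2.0000 -2.0000 0.0000]
Step 3: x=[4.0000 9.0000 15.0000 20.0000] v=[-2.0000 -2.0000 0.0000 -2.0000]
Step 4: x=[4.0000 9.0000 14.0000 19.0000] v=[0.0000 0.0000 -2.0000 -2.0000]
Step 5: x=[5.0000 9.0000 13.0000 18.0000] v=[2.0000 0.0000 -2.0000 -2.0000]
Step 6: x=[5.0000 9.0000 13.0000 17.0000] v=[0.0000 0.0000 0.0000 -2.0000]
Step 7: x=[4.0000 9.0000 13.0000 17.0000] v=[-2.0000 0.0000 0.0000 0.0000]
Step 8: x=[4.0000 8.0000 13.0000 18.0000] v=[0.0000 -2.0000 0.0000 2.0000]

Answer: 4.0000 8.0000 13.0000 18.0000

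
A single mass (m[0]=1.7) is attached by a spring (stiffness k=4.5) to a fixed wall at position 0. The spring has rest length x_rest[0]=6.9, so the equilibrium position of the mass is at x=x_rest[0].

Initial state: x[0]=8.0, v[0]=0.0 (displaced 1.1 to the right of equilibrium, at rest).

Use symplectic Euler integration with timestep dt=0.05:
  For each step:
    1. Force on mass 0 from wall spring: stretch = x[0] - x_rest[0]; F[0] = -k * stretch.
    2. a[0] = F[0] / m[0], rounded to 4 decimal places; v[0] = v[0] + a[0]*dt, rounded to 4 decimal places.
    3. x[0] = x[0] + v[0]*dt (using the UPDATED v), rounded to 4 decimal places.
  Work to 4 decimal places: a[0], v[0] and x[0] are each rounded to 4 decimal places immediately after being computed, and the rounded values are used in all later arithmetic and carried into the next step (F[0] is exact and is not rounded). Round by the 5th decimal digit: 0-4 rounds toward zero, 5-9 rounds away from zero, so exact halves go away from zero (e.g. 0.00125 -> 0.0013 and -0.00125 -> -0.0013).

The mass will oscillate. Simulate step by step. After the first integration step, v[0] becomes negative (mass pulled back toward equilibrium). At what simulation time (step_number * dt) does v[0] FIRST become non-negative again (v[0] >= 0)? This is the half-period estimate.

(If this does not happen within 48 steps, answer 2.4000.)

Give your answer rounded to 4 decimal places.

Step 0: x=[8.0000] v=[0.0000]
Step 1: x=[7.9927] v=[-0.1456]
Step 2: x=[7.9782] v=[-0.2902]
Step 3: x=[7.9566] v=[-0.4329]
Step 4: x=[7.9280] v=[-0.5727]
Step 5: x=[7.8926] v=[-0.7088]
Step 6: x=[7.8506] v=[-0.8402]
Step 7: x=[7.8023] v=[-0.9660]
Step 8: x=[7.7480] v=[-1.0854]
Step 9: x=[7.6881] v=[-1.1976]
Step 10: x=[7.6230] v=[-1.3019]
Step 11: x=[7.5531] v=[-1.3976]
Step 12: x=[7.4789] v=[-1.4840]
Step 13: x=[7.4009] v=[-1.5606]
Step 14: x=[7.3196] v=[-1.6269]
Step 15: x=[7.2355] v=[-1.6824]
Step 16: x=[7.1492] v=[-1.7268]
Step 17: x=[7.0612] v=[-1.7598]
Step 18: x=[6.9721] v=[-1.7811]
Step 19: x=[6.8826] v=[-1.7906]
Step 20: x=[6.7932] v=[-1.7883]
Step 21: x=[6.7045] v=[-1.7742]
Step 22: x=[6.6171] v=[-1.7483]
Step 23: x=[6.5316] v=[-1.7109]
Step 24: x=[6.4485] v=[-1.6621]
Step 25: x=[6.3684] v=[-1.6023]
Step 26: x=[6.2918] v=[-1.5319]
Step 27: x=[6.2192] v=[-1.4514]
Step 28: x=[6.1511] v=[-1.3613]
Step 29: x=[6.0880] v=[-1.2622]
Step 30: x=[6.0303] v=[-1.1547]
Step 31: x=[5.9783] v=[-1.0396]
Step 32: x=[5.9324] v=[-0.9176]
Step 33: x=[5.8929] v=[-0.7895]
Step 34: x=[5.8601] v=[-0.6562]
Step 35: x=[5.8342] v=[-0.5186]
Step 36: x=[5.8153] v=[-0.3775]
Step 37: x=[5.8036] v=[-0.2339]
Step 38: x=[5.7992] v=[-0.0888]
Step 39: x=[5.8020] v=[0.0569]
First v>=0 after going negative at step 39, time=1.9500

Answer: 1.9500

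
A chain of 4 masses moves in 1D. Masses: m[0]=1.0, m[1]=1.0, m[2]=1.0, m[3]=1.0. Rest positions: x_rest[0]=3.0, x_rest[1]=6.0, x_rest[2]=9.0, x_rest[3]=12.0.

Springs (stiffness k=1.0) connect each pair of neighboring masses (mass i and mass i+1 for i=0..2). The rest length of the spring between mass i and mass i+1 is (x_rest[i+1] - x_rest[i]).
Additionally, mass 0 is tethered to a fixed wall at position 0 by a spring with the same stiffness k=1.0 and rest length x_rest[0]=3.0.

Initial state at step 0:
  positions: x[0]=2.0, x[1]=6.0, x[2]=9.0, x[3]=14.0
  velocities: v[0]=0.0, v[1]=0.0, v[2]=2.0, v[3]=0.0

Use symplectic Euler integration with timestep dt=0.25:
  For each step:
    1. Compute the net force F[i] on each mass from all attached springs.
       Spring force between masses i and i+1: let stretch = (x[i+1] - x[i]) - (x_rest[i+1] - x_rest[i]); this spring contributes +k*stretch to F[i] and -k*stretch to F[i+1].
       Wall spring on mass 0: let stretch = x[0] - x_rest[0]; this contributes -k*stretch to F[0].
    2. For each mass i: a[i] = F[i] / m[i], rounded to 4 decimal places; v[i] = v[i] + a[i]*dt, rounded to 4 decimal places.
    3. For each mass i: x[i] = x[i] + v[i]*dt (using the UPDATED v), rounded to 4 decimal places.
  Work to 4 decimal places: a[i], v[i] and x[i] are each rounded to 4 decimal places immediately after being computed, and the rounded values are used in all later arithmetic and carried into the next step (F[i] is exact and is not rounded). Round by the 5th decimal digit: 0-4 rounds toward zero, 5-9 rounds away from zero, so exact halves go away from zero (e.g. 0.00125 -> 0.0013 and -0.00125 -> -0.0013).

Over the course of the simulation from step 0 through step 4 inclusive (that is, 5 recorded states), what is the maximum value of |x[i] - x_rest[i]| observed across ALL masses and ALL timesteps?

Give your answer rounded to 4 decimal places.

Answer: 2.3226

Derivation:
Step 0: x=[2.0000 6.0000 9.0000 14.0000] v=[0.0000 0.0000 2.0000 0.0000]
Step 1: x=[2.1250 5.9375 9.6250 13.8750] v=[0.5000 -0.2500 2.5000 -0.5000]
Step 2: x=[2.3555 5.8672 10.2852 13.6719] v=[0.9219 -0.2813 2.6406 -0.8125]
Step 3: x=[2.6583 5.8535 10.8809 13.4446] v=[1.2110 -0.0547 2.3828 -0.9092]
Step 4: x=[2.9946 5.9544 11.3226 13.2446] v=[1.3452 0.4034 1.7669 -0.8001]
Max displacement = 2.3226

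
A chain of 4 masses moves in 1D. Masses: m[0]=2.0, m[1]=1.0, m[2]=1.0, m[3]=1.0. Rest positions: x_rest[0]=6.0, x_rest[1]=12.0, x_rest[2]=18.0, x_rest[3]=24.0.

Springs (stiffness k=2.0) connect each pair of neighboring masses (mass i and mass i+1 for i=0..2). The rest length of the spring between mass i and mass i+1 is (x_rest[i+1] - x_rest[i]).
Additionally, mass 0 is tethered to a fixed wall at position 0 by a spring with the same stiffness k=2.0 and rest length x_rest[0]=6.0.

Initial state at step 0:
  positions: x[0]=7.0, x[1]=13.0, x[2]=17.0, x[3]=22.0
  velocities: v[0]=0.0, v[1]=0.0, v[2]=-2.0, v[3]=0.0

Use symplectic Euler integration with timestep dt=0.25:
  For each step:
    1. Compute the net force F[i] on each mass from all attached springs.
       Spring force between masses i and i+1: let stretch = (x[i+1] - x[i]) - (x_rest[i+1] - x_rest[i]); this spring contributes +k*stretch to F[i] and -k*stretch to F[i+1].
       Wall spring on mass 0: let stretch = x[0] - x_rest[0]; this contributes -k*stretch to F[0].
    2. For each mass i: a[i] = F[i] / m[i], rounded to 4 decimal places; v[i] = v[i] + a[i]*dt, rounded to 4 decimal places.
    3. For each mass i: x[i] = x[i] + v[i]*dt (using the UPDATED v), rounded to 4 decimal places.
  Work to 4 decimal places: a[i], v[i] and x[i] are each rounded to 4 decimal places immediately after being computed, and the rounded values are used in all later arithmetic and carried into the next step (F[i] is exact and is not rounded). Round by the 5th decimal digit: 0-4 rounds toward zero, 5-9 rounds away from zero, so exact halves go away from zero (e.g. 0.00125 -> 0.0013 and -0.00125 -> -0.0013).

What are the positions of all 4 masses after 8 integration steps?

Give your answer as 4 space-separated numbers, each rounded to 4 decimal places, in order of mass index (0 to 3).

Answer: 4.3177 10.2911 17.0539 23.4536

Derivation:
Step 0: x=[7.0000 13.0000 17.0000 22.0000] v=[0.0000 0.0000 -2.0000 0.0000]
Step 1: x=[6.9375 12.7500 16.6250 22.1250] v=[-0.2500 -1.0000 -1.5000 0.5000]
Step 2: x=[6.8047 12.2578 16.4531 22.3125] v=[-0.5313 -1.9688 -0.6875 0.7500]
Step 3: x=[6.5874 11.6084 16.4893 22.5176] v=[-0.8692 -2.5977 0.1446 0.8203]
Step 4: x=[6.2722 10.9415 16.6689 22.7192] v=[-1.2608 -2.6678 0.7183 0.8062]
Step 5: x=[5.8568 10.4068 16.8889 22.9145] v=[-1.6615 -2.1388 0.8798 0.7811]
Step 6: x=[5.3598 10.1136 17.0518 23.1066] v=[-1.9882 -1.1728 0.6516 0.7683]
Step 7: x=[4.8249 10.0935 17.1043 23.2918] v=[-2.1397 -0.0806 0.2099 0.7409]
Step 8: x=[4.3177 10.2911 17.0539 23.4536] v=[-2.0288 0.7905 -0.2018 0.6472]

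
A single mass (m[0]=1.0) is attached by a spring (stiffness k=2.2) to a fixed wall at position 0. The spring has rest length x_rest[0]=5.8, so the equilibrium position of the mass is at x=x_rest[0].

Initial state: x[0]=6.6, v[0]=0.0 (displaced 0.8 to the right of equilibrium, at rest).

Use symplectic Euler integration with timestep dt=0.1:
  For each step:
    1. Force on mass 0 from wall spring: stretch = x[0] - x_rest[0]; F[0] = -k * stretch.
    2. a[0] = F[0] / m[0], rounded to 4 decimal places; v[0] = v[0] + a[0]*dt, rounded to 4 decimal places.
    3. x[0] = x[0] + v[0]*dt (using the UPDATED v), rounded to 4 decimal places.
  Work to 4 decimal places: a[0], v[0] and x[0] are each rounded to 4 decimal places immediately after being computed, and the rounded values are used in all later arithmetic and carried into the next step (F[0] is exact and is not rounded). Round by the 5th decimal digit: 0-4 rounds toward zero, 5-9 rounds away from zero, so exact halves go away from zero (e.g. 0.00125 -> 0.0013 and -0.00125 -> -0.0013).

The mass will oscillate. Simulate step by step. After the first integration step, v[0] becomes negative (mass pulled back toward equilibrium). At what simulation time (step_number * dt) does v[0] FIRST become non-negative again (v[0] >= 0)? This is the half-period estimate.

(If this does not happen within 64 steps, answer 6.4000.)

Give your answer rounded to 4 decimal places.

Step 0: x=[6.6000] v=[0.0000]
Step 1: x=[6.5824] v=[-0.1760]
Step 2: x=[6.5476] v=[-0.3481]
Step 3: x=[6.4963] v=[-0.5126]
Step 4: x=[6.4297] v=[-0.6658]
Step 5: x=[6.3493] v=[-0.8043]
Step 6: x=[6.2568] v=[-0.9252]
Step 7: x=[6.1542] v=[-1.0257]
Step 8: x=[6.0438] v=[-1.1036]
Step 9: x=[5.9281] v=[-1.1572]
Step 10: x=[5.8096] v=[-1.1854]
Step 11: x=[5.6909] v=[-1.1875]
Step 12: x=[5.5746] v=[-1.1635]
Step 13: x=[5.4632] v=[-1.1139]
Step 14: x=[5.3592] v=[-1.0398]
Step 15: x=[5.2649] v=[-0.9428]
Step 16: x=[5.1824] v=[-0.8251]
Step 17: x=[5.1135] v=[-0.6892]
Step 18: x=[5.0597] v=[-0.5382]
Step 19: x=[5.0222] v=[-0.3753]
Step 20: x=[5.0018] v=[-0.2042]
Step 21: x=[4.9989] v=[-0.0286]
Step 22: x=[5.0137] v=[0.1476]
First v>=0 after going negative at step 22, time=2.2000

Answer: 2.2000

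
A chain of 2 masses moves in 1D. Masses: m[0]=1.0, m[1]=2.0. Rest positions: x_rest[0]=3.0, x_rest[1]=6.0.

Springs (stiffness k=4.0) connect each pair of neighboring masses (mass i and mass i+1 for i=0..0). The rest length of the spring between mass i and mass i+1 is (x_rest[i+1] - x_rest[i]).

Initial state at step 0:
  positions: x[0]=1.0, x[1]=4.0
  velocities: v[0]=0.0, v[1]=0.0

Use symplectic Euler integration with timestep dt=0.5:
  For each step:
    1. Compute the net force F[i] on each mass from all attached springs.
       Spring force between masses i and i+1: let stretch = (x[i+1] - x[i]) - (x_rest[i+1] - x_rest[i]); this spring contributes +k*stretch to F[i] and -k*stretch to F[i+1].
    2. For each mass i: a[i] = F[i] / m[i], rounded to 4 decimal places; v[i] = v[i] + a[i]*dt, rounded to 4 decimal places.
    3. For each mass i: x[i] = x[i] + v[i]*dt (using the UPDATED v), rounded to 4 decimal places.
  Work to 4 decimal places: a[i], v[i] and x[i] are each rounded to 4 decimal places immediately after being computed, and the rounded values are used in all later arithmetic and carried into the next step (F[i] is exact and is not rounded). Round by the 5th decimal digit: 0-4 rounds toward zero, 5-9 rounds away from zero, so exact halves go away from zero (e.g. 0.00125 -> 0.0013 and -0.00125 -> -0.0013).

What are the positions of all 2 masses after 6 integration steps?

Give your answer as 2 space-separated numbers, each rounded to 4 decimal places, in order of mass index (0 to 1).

Answer: 1.0000 4.0000

Derivation:
Step 0: x=[1.0000 4.0000] v=[0.0000 0.0000]
Step 1: x=[1.0000 4.0000] v=[0.0000 0.0000]
Step 2: x=[1.0000 4.0000] v=[0.0000 0.0000]
Step 3: x=[1.0000 4.0000] v=[0.0000 0.0000]
Step 4: x=[1.0000 4.0000] v=[0.0000 0.0000]
Step 5: x=[1.0000 4.0000] v=[0.0000 0.0000]
Step 6: x=[1.0000 4.0000] v=[0.0000 0.0000]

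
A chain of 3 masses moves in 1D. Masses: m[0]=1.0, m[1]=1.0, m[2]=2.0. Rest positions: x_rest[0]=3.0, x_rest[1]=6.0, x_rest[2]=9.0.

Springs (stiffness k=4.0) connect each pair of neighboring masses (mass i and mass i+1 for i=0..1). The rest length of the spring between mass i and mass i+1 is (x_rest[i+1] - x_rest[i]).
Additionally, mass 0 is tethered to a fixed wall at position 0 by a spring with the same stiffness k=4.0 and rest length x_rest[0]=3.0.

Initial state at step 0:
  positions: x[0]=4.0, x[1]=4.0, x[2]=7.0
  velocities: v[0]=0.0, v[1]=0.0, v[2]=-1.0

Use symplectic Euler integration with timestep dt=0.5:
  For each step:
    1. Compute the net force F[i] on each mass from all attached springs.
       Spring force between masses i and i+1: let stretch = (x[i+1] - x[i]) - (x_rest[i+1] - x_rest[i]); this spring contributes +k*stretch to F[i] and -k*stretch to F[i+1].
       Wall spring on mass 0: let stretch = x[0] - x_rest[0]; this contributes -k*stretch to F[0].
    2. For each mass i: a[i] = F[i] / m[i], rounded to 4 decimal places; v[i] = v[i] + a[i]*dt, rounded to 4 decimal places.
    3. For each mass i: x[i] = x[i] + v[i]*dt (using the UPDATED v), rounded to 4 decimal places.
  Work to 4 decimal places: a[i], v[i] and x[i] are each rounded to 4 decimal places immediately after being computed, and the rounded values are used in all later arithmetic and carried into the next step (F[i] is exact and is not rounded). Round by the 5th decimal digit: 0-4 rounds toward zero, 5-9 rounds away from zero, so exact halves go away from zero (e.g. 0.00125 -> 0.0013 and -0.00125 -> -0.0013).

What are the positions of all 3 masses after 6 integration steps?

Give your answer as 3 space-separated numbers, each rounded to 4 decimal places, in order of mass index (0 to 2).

Answer: 3.6875 6.2188 9.3594

Derivation:
Step 0: x=[4.0000 4.0000 7.0000] v=[0.0000 0.0000 -1.0000]
Step 1: x=[0.0000 7.0000 6.5000] v=[-8.0000 6.0000 -1.0000]
Step 2: x=[3.0000 2.5000 7.7500] v=[6.0000 -9.0000 2.5000]
Step 3: x=[2.5000 3.7500 7.8750] v=[-1.0000 2.5000 0.2500]
Step 4: x=[0.7500 7.8750 7.4375] v=[-3.5000 8.2500 -0.8750]
Step 5: x=[5.3750 4.4375 8.7188] v=[9.2500 -6.8750 2.5625]
Step 6: x=[3.6875 6.2188 9.3594] v=[-3.3750 3.5626 1.2812]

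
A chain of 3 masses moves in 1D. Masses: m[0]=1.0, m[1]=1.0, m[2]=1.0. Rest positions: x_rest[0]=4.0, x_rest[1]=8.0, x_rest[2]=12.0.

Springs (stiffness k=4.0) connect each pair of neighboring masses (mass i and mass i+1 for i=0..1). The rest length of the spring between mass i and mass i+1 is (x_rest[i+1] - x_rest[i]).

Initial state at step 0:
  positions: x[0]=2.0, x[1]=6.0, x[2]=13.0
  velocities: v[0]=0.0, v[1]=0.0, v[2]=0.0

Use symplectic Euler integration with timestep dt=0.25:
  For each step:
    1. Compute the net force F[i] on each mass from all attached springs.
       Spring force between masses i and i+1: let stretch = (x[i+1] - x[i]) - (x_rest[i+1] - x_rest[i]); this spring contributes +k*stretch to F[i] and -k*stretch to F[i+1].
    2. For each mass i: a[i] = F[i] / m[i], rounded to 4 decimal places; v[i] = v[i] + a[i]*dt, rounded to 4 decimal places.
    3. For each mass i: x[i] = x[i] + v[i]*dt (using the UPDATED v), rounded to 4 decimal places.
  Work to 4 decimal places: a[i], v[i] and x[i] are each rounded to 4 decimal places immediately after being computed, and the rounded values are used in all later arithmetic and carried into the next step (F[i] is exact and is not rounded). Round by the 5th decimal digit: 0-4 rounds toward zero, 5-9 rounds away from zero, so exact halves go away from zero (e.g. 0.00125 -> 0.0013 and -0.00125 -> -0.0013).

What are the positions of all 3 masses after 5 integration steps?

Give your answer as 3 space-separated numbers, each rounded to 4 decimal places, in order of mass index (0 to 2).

Step 0: x=[2.0000 6.0000 13.0000] v=[0.0000 0.0000 0.0000]
Step 1: x=[2.0000 6.7500 12.2500] v=[0.0000 3.0000 -3.0000]
Step 2: x=[2.1875 7.6875 11.1250] v=[0.7500 3.7500 -4.5000]
Step 3: x=[2.7500 8.1094 10.1406] v=[2.2500 1.6875 -3.9375]
Step 4: x=[3.6524 7.6992 9.6484] v=[3.6094 -1.6407 -1.9687]
Step 5: x=[4.5665 6.7646 9.6689] v=[3.6562 -3.7383 0.0821]

Answer: 4.5665 6.7646 9.6689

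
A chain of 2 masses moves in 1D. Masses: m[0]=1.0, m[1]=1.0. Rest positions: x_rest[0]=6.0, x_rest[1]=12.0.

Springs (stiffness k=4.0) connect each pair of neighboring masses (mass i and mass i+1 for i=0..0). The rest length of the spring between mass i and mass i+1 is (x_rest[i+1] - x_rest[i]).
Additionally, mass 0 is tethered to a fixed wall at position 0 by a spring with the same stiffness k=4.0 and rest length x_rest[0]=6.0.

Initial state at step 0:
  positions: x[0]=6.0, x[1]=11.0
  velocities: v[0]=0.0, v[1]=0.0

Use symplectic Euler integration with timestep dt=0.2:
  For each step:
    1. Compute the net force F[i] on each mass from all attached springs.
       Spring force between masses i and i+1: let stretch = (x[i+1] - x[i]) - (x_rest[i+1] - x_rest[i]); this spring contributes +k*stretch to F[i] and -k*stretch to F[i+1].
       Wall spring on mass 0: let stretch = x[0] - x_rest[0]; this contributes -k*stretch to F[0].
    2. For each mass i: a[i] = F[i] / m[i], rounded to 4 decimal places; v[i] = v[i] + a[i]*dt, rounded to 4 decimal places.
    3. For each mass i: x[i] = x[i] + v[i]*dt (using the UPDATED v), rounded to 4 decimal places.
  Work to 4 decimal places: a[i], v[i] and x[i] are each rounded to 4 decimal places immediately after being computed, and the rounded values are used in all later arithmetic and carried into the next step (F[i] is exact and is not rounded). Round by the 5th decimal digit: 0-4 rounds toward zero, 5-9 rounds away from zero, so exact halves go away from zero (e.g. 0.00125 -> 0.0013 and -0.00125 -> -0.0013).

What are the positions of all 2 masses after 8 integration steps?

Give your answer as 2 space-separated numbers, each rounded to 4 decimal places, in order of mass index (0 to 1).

Step 0: x=[6.0000 11.0000] v=[0.0000 0.0000]
Step 1: x=[5.8400 11.1600] v=[-0.8000 0.8000]
Step 2: x=[5.5968 11.4288] v=[-1.2160 1.3440]
Step 3: x=[5.3912 11.7245] v=[-1.0278 1.4784]
Step 4: x=[5.3364 11.9669] v=[-0.2741 1.2118]
Step 5: x=[5.4886 12.1084] v=[0.7612 0.7074]
Step 6: x=[5.8218 12.1507] v=[1.6662 0.2116]
Step 7: x=[6.2362 12.1404] v=[2.0719 -0.0515]
Step 8: x=[6.5975 12.1454] v=[1.8063 0.0251]

Answer: 6.5975 12.1454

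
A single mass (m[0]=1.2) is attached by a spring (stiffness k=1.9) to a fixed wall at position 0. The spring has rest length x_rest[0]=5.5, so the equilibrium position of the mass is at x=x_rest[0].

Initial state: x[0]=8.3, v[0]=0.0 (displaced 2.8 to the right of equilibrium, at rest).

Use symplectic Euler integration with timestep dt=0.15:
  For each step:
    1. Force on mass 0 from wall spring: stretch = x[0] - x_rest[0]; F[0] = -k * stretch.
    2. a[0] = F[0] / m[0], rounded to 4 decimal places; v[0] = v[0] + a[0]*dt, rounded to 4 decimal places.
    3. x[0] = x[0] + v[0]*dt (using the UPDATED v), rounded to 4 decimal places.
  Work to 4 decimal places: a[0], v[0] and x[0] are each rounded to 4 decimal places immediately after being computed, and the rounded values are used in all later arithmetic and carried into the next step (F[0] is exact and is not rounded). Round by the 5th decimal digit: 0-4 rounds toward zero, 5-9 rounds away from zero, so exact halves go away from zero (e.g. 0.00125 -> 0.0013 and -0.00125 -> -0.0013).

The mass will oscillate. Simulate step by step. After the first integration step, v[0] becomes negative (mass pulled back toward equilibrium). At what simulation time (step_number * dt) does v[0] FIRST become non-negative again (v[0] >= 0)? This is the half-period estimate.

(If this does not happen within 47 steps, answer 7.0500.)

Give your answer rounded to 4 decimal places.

Answer: 2.5500

Derivation:
Step 0: x=[8.3000] v=[0.0000]
Step 1: x=[8.2003] v=[-0.6650]
Step 2: x=[8.0044] v=[-1.3063]
Step 3: x=[7.7192] v=[-1.9011]
Step 4: x=[7.3550] v=[-2.4282]
Step 5: x=[6.9247] v=[-2.8688]
Step 6: x=[6.4436] v=[-3.2072]
Step 7: x=[5.9289] v=[-3.4313]
Step 8: x=[5.3989] v=[-3.5332]
Step 9: x=[4.8725] v=[-3.5092]
Step 10: x=[4.3685] v=[-3.3602]
Step 11: x=[3.9048] v=[-3.0915]
Step 12: x=[3.4979] v=[-2.7126]
Step 13: x=[3.1623] v=[-2.2371]
Step 14: x=[2.9100] v=[-1.6819]
Step 15: x=[2.7500] v=[-1.0668]
Step 16: x=[2.6879] v=[-0.4137]
Step 17: x=[2.7260] v=[0.2542]
First v>=0 after going negative at step 17, time=2.5500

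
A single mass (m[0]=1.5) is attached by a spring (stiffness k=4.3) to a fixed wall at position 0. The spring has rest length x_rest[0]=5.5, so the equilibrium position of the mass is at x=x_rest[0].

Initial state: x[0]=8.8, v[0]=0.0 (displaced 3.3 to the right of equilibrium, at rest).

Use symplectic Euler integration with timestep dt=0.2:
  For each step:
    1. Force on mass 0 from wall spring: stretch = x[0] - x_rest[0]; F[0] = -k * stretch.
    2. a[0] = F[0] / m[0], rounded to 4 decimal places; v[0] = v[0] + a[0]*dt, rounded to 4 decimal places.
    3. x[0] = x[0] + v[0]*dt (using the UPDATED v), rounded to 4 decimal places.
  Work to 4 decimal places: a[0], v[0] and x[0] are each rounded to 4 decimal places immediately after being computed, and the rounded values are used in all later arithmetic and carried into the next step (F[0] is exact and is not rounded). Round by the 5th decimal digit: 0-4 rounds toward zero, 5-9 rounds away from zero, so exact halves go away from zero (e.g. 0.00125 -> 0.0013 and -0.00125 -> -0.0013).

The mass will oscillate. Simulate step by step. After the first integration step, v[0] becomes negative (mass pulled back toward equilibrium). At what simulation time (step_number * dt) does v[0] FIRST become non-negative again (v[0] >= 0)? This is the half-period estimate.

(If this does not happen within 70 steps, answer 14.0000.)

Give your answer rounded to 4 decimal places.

Step 0: x=[8.8000] v=[0.0000]
Step 1: x=[8.4216] v=[-1.8920]
Step 2: x=[7.7082] v=[-3.5671]
Step 3: x=[6.7416] v=[-4.8331]
Step 4: x=[5.6326] v=[-5.5450]
Step 5: x=[4.5084] v=[-5.6210]
Step 6: x=[3.4979] v=[-5.0525]
Step 7: x=[2.7170] v=[-3.9046]
Step 8: x=[2.2552] v=[-2.3090]
Step 9: x=[2.1655] v=[-0.4486]
Step 10: x=[2.4581] v=[1.4632]
First v>=0 after going negative at step 10, time=2.0000

Answer: 2.0000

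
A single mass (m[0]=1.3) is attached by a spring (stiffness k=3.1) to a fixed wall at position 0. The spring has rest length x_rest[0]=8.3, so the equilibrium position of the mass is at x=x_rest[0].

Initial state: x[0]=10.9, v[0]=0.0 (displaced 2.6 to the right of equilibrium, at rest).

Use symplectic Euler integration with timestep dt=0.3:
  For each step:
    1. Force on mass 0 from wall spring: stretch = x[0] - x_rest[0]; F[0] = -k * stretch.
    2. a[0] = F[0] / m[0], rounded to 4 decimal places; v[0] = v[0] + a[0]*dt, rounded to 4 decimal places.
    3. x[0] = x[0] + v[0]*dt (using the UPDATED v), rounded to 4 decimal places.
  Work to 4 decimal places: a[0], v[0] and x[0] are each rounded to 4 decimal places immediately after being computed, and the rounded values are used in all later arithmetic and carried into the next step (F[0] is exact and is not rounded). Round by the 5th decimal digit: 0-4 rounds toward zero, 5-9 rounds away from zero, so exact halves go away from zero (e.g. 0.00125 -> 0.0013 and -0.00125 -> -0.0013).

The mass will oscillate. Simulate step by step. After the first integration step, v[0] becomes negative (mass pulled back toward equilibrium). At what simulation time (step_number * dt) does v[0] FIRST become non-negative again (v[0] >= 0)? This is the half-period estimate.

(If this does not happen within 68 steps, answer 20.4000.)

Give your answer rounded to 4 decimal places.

Step 0: x=[10.9000] v=[0.0000]
Step 1: x=[10.3420] v=[-1.8600]
Step 2: x=[9.3458] v=[-3.3208]
Step 3: x=[8.1251] v=[-4.0689]
Step 4: x=[6.9420] v=[-3.9438]
Step 5: x=[6.0503] v=[-2.9723]
Step 6: x=[5.6414] v=[-1.3629]
Step 7: x=[5.8031] v=[0.5390]
First v>=0 after going negative at step 7, time=2.1000

Answer: 2.1000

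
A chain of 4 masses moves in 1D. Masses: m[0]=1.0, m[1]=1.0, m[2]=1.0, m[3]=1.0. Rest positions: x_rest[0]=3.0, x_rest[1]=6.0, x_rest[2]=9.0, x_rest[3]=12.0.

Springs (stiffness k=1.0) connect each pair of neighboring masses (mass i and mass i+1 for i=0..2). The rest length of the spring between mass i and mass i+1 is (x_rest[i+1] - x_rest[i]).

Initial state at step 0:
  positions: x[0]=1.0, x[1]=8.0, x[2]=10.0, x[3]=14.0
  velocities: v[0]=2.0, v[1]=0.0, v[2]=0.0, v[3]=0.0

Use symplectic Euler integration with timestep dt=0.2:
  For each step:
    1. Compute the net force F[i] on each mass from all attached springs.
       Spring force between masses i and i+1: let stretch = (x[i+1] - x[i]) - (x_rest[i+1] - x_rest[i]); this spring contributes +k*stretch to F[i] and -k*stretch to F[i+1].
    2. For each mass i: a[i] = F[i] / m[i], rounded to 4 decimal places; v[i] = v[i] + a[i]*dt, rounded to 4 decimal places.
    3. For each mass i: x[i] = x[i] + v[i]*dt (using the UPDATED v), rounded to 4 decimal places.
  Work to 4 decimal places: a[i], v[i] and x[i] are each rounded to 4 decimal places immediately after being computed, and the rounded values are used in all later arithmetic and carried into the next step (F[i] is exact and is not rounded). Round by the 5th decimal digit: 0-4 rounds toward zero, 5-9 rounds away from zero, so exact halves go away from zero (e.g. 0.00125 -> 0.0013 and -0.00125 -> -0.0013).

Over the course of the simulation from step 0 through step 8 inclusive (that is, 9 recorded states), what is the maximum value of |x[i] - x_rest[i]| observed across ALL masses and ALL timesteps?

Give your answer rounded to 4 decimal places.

Answer: 3.5250

Derivation:
Step 0: x=[1.0000 8.0000 10.0000 14.0000] v=[2.0000 0.0000 0.0000 0.0000]
Step 1: x=[1.5600 7.8000 10.0800 13.9600] v=[2.8000 -1.0000 0.4000 -0.2000]
Step 2: x=[2.2496 7.4416 10.2240 13.8848] v=[3.4480 -1.7920 0.7200 -0.3760]
Step 3: x=[3.0269 6.9868 10.4031 13.7832] v=[3.8864 -2.2739 0.8957 -0.5082]
Step 4: x=[3.8426 6.5103 10.5808 13.6664] v=[4.0784 -2.3826 0.8885 -0.5842]
Step 5: x=[4.6450 6.0899 10.7191 13.5461] v=[4.0119 -2.1020 0.6915 -0.6013]
Step 6: x=[5.3852 5.7969 10.7853 13.4328] v=[3.7009 -1.4651 0.3311 -0.5667]
Step 7: x=[6.0218 5.6869 10.7579 13.3336] v=[3.1832 -0.5498 -0.1371 -0.4962]
Step 8: x=[6.5250 5.7932 10.6307 13.2513] v=[2.5162 0.5314 -0.6362 -0.4113]
Max displacement = 3.5250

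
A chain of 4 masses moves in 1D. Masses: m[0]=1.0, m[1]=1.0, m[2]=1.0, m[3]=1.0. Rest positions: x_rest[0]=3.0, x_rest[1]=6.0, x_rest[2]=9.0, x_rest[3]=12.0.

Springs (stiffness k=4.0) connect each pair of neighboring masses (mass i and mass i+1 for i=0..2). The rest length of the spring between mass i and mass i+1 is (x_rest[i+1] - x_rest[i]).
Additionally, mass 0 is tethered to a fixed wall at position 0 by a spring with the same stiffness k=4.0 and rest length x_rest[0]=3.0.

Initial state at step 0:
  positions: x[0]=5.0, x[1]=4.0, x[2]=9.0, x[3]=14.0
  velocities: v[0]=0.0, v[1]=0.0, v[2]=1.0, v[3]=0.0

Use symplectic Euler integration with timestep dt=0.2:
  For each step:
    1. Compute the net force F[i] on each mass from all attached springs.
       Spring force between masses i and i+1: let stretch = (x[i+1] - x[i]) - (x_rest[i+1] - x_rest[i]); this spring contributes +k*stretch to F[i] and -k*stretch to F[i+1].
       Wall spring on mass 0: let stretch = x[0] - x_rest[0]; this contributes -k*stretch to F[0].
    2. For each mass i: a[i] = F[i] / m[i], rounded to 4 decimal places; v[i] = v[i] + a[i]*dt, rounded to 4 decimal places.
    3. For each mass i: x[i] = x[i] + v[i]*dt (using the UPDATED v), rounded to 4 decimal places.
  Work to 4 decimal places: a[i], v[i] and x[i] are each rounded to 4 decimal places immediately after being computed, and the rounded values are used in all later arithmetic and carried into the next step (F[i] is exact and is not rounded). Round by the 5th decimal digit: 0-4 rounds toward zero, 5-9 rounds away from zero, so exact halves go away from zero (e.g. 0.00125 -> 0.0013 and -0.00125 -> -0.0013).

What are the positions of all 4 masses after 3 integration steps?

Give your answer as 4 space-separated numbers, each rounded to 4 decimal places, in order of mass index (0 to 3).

Step 0: x=[5.0000 4.0000 9.0000 14.0000] v=[0.0000 0.0000 1.0000 0.0000]
Step 1: x=[4.0400 4.9600 9.2000 13.6800] v=[-4.8000 4.8000 1.0000 -1.6000]
Step 2: x=[2.5808 6.4512 9.4384 13.1232] v=[-7.2960 7.4560 1.1920 -2.7840]
Step 3: x=[1.3279 7.8011 9.7884 12.4568] v=[-6.2643 6.7494 1.7501 -3.3318]

Answer: 1.3279 7.8011 9.7884 12.4568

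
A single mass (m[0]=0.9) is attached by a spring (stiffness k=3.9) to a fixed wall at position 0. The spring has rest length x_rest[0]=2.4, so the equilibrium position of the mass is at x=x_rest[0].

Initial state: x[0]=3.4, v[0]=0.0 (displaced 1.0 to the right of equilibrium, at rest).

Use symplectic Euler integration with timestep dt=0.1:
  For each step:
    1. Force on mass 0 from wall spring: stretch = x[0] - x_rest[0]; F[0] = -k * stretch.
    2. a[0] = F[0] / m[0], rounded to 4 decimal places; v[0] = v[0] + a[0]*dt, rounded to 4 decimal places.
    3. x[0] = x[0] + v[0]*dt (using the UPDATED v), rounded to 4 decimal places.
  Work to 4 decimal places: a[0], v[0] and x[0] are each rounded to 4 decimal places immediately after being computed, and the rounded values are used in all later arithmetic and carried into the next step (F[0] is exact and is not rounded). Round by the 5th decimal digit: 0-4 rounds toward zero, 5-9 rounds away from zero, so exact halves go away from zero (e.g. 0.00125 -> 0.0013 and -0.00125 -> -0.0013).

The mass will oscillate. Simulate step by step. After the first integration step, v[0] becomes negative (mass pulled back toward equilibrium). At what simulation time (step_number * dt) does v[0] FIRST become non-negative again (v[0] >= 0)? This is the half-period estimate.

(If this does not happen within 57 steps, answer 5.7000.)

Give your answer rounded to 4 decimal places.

Answer: 1.6000

Derivation:
Step 0: x=[3.4000] v=[0.0000]
Step 1: x=[3.3567] v=[-0.4333]
Step 2: x=[3.2719] v=[-0.8479]
Step 3: x=[3.1493] v=[-1.2257]
Step 4: x=[2.9943] v=[-1.5504]
Step 5: x=[2.8135] v=[-1.8079]
Step 6: x=[2.6148] v=[-1.9871]
Step 7: x=[2.4068] v=[-2.0802]
Step 8: x=[2.1985] v=[-2.0832]
Step 9: x=[1.9989] v=[-1.9959]
Step 10: x=[1.8167] v=[-1.8221]
Step 11: x=[1.6598] v=[-1.5693]
Step 12: x=[1.5349] v=[-1.2486]
Step 13: x=[1.4475] v=[-0.8737]
Step 14: x=[1.4014] v=[-0.4610]
Step 15: x=[1.3986] v=[-0.0283]
Step 16: x=[1.4392] v=[0.4056]
First v>=0 after going negative at step 16, time=1.6000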